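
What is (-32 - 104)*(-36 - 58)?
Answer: 12784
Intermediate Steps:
(-32 - 104)*(-36 - 58) = -136*(-94) = 12784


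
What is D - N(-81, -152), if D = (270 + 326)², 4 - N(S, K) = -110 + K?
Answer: 354950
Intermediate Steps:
N(S, K) = 114 - K (N(S, K) = 4 - (-110 + K) = 4 + (110 - K) = 114 - K)
D = 355216 (D = 596² = 355216)
D - N(-81, -152) = 355216 - (114 - 1*(-152)) = 355216 - (114 + 152) = 355216 - 1*266 = 355216 - 266 = 354950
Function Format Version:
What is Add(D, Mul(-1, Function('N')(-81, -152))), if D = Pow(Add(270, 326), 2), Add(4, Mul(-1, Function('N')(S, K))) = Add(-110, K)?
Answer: 354950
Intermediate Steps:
Function('N')(S, K) = Add(114, Mul(-1, K)) (Function('N')(S, K) = Add(4, Mul(-1, Add(-110, K))) = Add(4, Add(110, Mul(-1, K))) = Add(114, Mul(-1, K)))
D = 355216 (D = Pow(596, 2) = 355216)
Add(D, Mul(-1, Function('N')(-81, -152))) = Add(355216, Mul(-1, Add(114, Mul(-1, -152)))) = Add(355216, Mul(-1, Add(114, 152))) = Add(355216, Mul(-1, 266)) = Add(355216, -266) = 354950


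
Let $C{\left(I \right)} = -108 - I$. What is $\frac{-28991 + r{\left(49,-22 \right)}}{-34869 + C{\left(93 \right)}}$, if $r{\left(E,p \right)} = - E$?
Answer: $\frac{968}{1169} \approx 0.82806$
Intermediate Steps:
$\frac{-28991 + r{\left(49,-22 \right)}}{-34869 + C{\left(93 \right)}} = \frac{-28991 - 49}{-34869 - 201} = - \frac{29040}{-34869 - 201} = - \frac{29040}{-35070} = \left(-29040\right) \left(- \frac{1}{35070}\right) = \frac{968}{1169}$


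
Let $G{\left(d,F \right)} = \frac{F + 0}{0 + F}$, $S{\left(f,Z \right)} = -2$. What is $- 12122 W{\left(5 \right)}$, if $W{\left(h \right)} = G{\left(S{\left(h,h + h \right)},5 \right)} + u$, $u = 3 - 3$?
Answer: $-12122$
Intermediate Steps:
$G{\left(d,F \right)} = 1$ ($G{\left(d,F \right)} = \frac{F}{F} = 1$)
$u = 0$ ($u = 3 - 3 = 0$)
$W{\left(h \right)} = 1$ ($W{\left(h \right)} = 1 + 0 = 1$)
$- 12122 W{\left(5 \right)} = \left(-12122\right) 1 = -12122$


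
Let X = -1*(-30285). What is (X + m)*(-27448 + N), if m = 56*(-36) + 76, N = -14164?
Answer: -1179492140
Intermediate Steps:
m = -1940 (m = -2016 + 76 = -1940)
X = 30285
(X + m)*(-27448 + N) = (30285 - 1940)*(-27448 - 14164) = 28345*(-41612) = -1179492140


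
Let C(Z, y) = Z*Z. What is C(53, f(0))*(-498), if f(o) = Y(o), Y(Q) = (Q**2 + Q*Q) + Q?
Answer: -1398882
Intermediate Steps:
Y(Q) = Q + 2*Q**2 (Y(Q) = (Q**2 + Q**2) + Q = 2*Q**2 + Q = Q + 2*Q**2)
f(o) = o*(1 + 2*o)
C(Z, y) = Z**2
C(53, f(0))*(-498) = 53**2*(-498) = 2809*(-498) = -1398882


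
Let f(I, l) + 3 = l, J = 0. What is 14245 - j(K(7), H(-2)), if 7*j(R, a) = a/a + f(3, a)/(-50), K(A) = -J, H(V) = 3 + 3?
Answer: 4985703/350 ≈ 14245.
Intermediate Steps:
H(V) = 6
K(A) = 0 (K(A) = -1*0 = 0)
f(I, l) = -3 + l
j(R, a) = 53/350 - a/350 (j(R, a) = (a/a + (-3 + a)/(-50))/7 = (1 + (-3 + a)*(-1/50))/7 = (1 + (3/50 - a/50))/7 = (53/50 - a/50)/7 = 53/350 - a/350)
14245 - j(K(7), H(-2)) = 14245 - (53/350 - 1/350*6) = 14245 - (53/350 - 3/175) = 14245 - 1*47/350 = 14245 - 47/350 = 4985703/350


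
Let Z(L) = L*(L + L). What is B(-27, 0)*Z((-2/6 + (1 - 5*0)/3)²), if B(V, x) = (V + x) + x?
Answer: 0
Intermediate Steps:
B(V, x) = V + 2*x
Z(L) = 2*L² (Z(L) = L*(2*L) = 2*L²)
B(-27, 0)*Z((-2/6 + (1 - 5*0)/3)²) = (-27 + 2*0)*(2*((-2/6 + (1 - 5*0)/3)²)²) = (-27 + 0)*(2*((-2*⅙ + (1 + 0)*(⅓))²)²) = -54*((-⅓ + 1*(⅓))²)² = -54*((-⅓ + ⅓)²)² = -54*(0²)² = -54*0² = -54*0 = -27*0 = 0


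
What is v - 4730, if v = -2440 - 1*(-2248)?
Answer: -4922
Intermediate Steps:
v = -192 (v = -2440 + 2248 = -192)
v - 4730 = -192 - 4730 = -4922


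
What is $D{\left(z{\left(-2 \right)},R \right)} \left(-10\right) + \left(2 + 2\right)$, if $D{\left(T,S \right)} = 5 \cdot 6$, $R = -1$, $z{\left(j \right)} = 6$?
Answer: $-296$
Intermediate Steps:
$D{\left(T,S \right)} = 30$
$D{\left(z{\left(-2 \right)},R \right)} \left(-10\right) + \left(2 + 2\right) = 30 \left(-10\right) + \left(2 + 2\right) = -300 + 4 = -296$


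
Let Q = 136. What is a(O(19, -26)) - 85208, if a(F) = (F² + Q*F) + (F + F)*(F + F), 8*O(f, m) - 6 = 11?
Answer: -5433371/64 ≈ -84896.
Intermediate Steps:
O(f, m) = 17/8 (O(f, m) = ¾ + (⅛)*11 = ¾ + 11/8 = 17/8)
a(F) = 5*F² + 136*F (a(F) = (F² + 136*F) + (F + F)*(F + F) = (F² + 136*F) + (2*F)*(2*F) = (F² + 136*F) + 4*F² = 5*F² + 136*F)
a(O(19, -26)) - 85208 = 17*(136 + 5*(17/8))/8 - 85208 = 17*(136 + 85/8)/8 - 85208 = (17/8)*(1173/8) - 85208 = 19941/64 - 85208 = -5433371/64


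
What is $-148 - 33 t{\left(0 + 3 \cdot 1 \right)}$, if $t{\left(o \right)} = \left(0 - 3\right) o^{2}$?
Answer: $743$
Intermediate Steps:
$t{\left(o \right)} = - 3 o^{2}$
$-148 - 33 t{\left(0 + 3 \cdot 1 \right)} = -148 - 33 \left(- 3 \left(0 + 3 \cdot 1\right)^{2}\right) = -148 - 33 \left(- 3 \left(0 + 3\right)^{2}\right) = -148 - 33 \left(- 3 \cdot 3^{2}\right) = -148 - 33 \left(\left(-3\right) 9\right) = -148 - -891 = -148 + 891 = 743$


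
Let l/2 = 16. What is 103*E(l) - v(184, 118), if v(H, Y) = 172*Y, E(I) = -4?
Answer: -20708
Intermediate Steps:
l = 32 (l = 2*16 = 32)
103*E(l) - v(184, 118) = 103*(-4) - 172*118 = -412 - 1*20296 = -412 - 20296 = -20708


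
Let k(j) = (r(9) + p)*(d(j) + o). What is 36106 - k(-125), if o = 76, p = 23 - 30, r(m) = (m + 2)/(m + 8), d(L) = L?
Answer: 608510/17 ≈ 35795.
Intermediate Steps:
r(m) = (2 + m)/(8 + m)
p = -7
k(j) = -8208/17 - 108*j/17 (k(j) = ((2 + 9)/(8 + 9) - 7)*(j + 76) = (11/17 - 7)*(76 + j) = -108*(76 + j)/17 = -8208/17 - 108*j/17)
36106 - k(-125) = 36106 - (-8208/17 - 108/17*(-125)) = 36106 - (-8208/17 + 13500/17) = 36106 - 1*5292/17 = 36106 - 5292/17 = 608510/17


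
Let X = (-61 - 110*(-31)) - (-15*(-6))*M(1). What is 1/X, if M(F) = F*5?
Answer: 1/2899 ≈ 0.00034495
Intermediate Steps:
M(F) = 5*F
X = 2899 (X = (-61 - 110*(-31)) - (-15*(-6))*5*1 = (-61 + 3410) - 90*5 = 3349 - 1*450 = 3349 - 450 = 2899)
1/X = 1/2899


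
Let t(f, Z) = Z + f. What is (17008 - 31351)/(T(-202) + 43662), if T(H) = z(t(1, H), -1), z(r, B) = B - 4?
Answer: -14343/43657 ≈ -0.32854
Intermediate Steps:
z(r, B) = -4 + B
T(H) = -5 (T(H) = -4 - 1 = -5)
(17008 - 31351)/(T(-202) + 43662) = (17008 - 31351)/(-5 + 43662) = -14343/43657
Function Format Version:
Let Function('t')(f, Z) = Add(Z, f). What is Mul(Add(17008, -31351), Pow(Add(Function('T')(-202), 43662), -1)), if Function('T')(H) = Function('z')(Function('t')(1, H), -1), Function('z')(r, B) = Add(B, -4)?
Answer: Rational(-14343, 43657) ≈ -0.32854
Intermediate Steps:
Function('z')(r, B) = Add(-4, B)
Function('T')(H) = -5 (Function('T')(H) = Add(-4, -1) = -5)
Mul(Add(17008, -31351), Pow(Add(Function('T')(-202), 43662), -1)) = Mul(Add(17008, -31351), Pow(Add(-5, 43662), -1)) = Mul(-14343, Pow(43657, -1)) = Mul(-14343, Rational(1, 43657)) = Rational(-14343, 43657)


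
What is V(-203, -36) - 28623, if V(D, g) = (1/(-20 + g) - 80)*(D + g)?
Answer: -531929/56 ≈ -9498.7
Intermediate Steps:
V(D, g) = (-80 + 1/(-20 + g))*(D + g)
V(-203, -36) - 28623 = (-80*(-36)² + 1601*(-203) + 1601*(-36) - 80*(-203)*(-36))/(-20 - 36) - 28623 = (-80*1296 - 325003 - 57636 - 584640)/(-56) - 28623 = -(-103680 - 325003 - 57636 - 584640)/56 - 28623 = -1/56*(-1070959) - 28623 = 1070959/56 - 28623 = -531929/56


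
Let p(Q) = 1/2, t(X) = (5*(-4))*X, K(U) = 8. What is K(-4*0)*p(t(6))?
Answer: 4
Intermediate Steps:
t(X) = -20*X
p(Q) = 1/2
K(-4*0)*p(t(6)) = 8*(1/2) = 4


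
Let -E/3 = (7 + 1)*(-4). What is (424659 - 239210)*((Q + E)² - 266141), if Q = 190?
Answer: -34186595905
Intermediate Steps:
E = 96 (E = -3*(7 + 1)*(-4) = -24*(-4) = -3*(-32) = 96)
(424659 - 239210)*((Q + E)² - 266141) = (424659 - 239210)*((190 + 96)² - 266141) = 185449*(286² - 266141) = 185449*(81796 - 266141) = 185449*(-184345) = -34186595905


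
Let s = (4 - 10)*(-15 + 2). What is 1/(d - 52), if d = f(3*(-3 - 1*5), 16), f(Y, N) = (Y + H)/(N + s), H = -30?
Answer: -47/2471 ≈ -0.019021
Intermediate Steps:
s = 78 (s = -6*(-13) = 78)
f(Y, N) = (-30 + Y)/(78 + N) (f(Y, N) = (Y - 30)/(N + 78) = (-30 + Y)/(78 + N))
d = -27/47 (d = (-30 + 3*(-3 - 1*5))/(78 + 16) = (-30 + 3*(-3 - 5))/94 = (-30 + 3*(-8))/94 = (-30 - 24)/94 = (1/94)*(-54) = -27/47 ≈ -0.57447)
1/(d - 52) = 1/(-27/47 - 52) = 1/(-2471/47) = -47/2471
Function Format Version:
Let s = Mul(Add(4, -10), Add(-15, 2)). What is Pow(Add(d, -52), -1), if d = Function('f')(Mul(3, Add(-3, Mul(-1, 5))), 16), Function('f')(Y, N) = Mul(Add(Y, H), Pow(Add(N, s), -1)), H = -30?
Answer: Rational(-47, 2471) ≈ -0.019021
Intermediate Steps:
s = 78 (s = Mul(-6, -13) = 78)
Function('f')(Y, N) = Mul(Pow(Add(78, N), -1), Add(-30, Y)) (Function('f')(Y, N) = Mul(Add(Y, -30), Pow(Add(N, 78), -1)) = Mul(Add(-30, Y), Pow(Add(78, N), -1)) = Mul(Pow(Add(78, N), -1), Add(-30, Y)))
d = Rational(-27, 47) (d = Mul(Pow(Add(78, 16), -1), Add(-30, Mul(3, Add(-3, Mul(-1, 5))))) = Mul(Pow(94, -1), Add(-30, Mul(3, Add(-3, -5)))) = Mul(Rational(1, 94), Add(-30, Mul(3, -8))) = Mul(Rational(1, 94), Add(-30, -24)) = Mul(Rational(1, 94), -54) = Rational(-27, 47) ≈ -0.57447)
Pow(Add(d, -52), -1) = Pow(Add(Rational(-27, 47), -52), -1) = Pow(Rational(-2471, 47), -1) = Rational(-47, 2471)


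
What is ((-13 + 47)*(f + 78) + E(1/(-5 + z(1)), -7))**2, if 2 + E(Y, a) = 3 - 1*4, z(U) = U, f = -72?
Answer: 40401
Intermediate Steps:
E(Y, a) = -3 (E(Y, a) = -2 + (3 - 1*4) = -2 + (3 - 4) = -2 - 1 = -3)
((-13 + 47)*(f + 78) + E(1/(-5 + z(1)), -7))**2 = ((-13 + 47)*(-72 + 78) - 3)**2 = (34*6 - 3)**2 = (204 - 3)**2 = 201**2 = 40401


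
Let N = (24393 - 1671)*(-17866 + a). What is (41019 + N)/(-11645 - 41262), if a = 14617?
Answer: 73782759/52907 ≈ 1394.6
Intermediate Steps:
N = -73823778 (N = (24393 - 1671)*(-17866 + 14617) = 22722*(-3249) = -73823778)
(41019 + N)/(-11645 - 41262) = (41019 - 73823778)/(-11645 - 41262) = -73782759/(-52907) = -73782759*(-1/52907) = 73782759/52907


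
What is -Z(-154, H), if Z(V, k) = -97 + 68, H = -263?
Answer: 29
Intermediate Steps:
Z(V, k) = -29
-Z(-154, H) = -1*(-29) = 29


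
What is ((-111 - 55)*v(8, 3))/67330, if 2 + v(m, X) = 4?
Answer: -166/33665 ≈ -0.0049309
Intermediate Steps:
v(m, X) = 2 (v(m, X) = -2 + 4 = 2)
((-111 - 55)*v(8, 3))/67330 = ((-111 - 55)*2)/67330 = -166*2*(1/67330) = -332*1/67330 = -166/33665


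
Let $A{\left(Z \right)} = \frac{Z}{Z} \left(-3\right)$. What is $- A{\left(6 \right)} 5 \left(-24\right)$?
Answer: $-360$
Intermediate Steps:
$A{\left(Z \right)} = -3$ ($A{\left(Z \right)} = 1 \left(-3\right) = -3$)
$- A{\left(6 \right)} 5 \left(-24\right) = - \left(-3\right) 5 \left(-24\right) = - \left(-15\right) \left(-24\right) = \left(-1\right) 360 = -360$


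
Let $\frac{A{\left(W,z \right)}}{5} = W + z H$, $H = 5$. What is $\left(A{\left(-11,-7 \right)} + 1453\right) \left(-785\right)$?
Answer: $-960055$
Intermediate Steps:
$A{\left(W,z \right)} = 5 W + 25 z$ ($A{\left(W,z \right)} = 5 \left(W + z 5\right) = 5 \left(W + 5 z\right) = 5 W + 25 z$)
$\left(A{\left(-11,-7 \right)} + 1453\right) \left(-785\right) = \left(\left(5 \left(-11\right) + 25 \left(-7\right)\right) + 1453\right) \left(-785\right) = \left(\left(-55 - 175\right) + 1453\right) \left(-785\right) = \left(-230 + 1453\right) \left(-785\right) = 1223 \left(-785\right) = -960055$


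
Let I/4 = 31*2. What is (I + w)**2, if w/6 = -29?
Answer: 5476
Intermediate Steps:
I = 248 (I = 4*(31*2) = 4*62 = 248)
w = -174 (w = 6*(-29) = -174)
(I + w)**2 = (248 - 174)**2 = 74**2 = 5476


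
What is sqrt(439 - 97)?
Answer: 3*sqrt(38) ≈ 18.493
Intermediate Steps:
sqrt(439 - 97) = sqrt(342) = 3*sqrt(38)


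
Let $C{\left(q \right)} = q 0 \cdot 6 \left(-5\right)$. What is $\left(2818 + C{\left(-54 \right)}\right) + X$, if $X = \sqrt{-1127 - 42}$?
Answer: $2818 + i \sqrt{1169} \approx 2818.0 + 34.191 i$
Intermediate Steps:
$C{\left(q \right)} = 0$ ($C{\left(q \right)} = q 0 \left(-5\right) = 0 \left(-5\right) = 0$)
$X = i \sqrt{1169}$ ($X = \sqrt{-1169} = i \sqrt{1169} \approx 34.191 i$)
$\left(2818 + C{\left(-54 \right)}\right) + X = \left(2818 + 0\right) + i \sqrt{1169} = 2818 + i \sqrt{1169}$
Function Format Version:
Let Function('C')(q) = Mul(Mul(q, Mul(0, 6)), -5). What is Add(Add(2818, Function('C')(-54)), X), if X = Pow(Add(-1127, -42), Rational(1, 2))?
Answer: Add(2818, Mul(I, Pow(1169, Rational(1, 2)))) ≈ Add(2818.0, Mul(34.191, I))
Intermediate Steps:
Function('C')(q) = 0 (Function('C')(q) = Mul(Mul(q, 0), -5) = Mul(0, -5) = 0)
X = Mul(I, Pow(1169, Rational(1, 2))) (X = Pow(-1169, Rational(1, 2)) = Mul(I, Pow(1169, Rational(1, 2))) ≈ Mul(34.191, I))
Add(Add(2818, Function('C')(-54)), X) = Add(Add(2818, 0), Mul(I, Pow(1169, Rational(1, 2)))) = Add(2818, Mul(I, Pow(1169, Rational(1, 2))))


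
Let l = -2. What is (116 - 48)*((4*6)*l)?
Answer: -3264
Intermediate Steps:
(116 - 48)*((4*6)*l) = (116 - 48)*((4*6)*(-2)) = 68*(24*(-2)) = 68*(-48) = -3264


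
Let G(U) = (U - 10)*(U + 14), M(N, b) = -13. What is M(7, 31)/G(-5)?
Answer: 13/135 ≈ 0.096296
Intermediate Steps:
G(U) = (-10 + U)*(14 + U)
M(7, 31)/G(-5) = -13/(-140 + (-5)**2 + 4*(-5)) = -13/(-140 + 25 - 20) = -13/(-135) = -13*(-1/135) = 13/135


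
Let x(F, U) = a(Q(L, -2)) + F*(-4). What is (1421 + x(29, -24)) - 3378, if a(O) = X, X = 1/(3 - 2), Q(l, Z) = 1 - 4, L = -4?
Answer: -2072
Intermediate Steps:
Q(l, Z) = -3
X = 1 (X = 1/1 = 1)
a(O) = 1
x(F, U) = 1 - 4*F (x(F, U) = 1 + F*(-4) = 1 - 4*F)
(1421 + x(29, -24)) - 3378 = (1421 + (1 - 4*29)) - 3378 = (1421 + (1 - 116)) - 3378 = (1421 - 115) - 3378 = 1306 - 3378 = -2072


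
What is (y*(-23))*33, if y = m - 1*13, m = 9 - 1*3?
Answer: 5313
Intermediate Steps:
m = 6 (m = 9 - 3 = 6)
y = -7 (y = 6 - 1*13 = 6 - 13 = -7)
(y*(-23))*33 = -7*(-23)*33 = 161*33 = 5313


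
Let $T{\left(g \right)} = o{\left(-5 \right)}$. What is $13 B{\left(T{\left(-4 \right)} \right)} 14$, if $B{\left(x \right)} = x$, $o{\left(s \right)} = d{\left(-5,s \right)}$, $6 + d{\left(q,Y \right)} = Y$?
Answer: $-2002$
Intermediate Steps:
$d{\left(q,Y \right)} = -6 + Y$
$o{\left(s \right)} = -6 + s$
$T{\left(g \right)} = -11$ ($T{\left(g \right)} = -6 - 5 = -11$)
$13 B{\left(T{\left(-4 \right)} \right)} 14 = 13 \left(-11\right) 14 = \left(-143\right) 14 = -2002$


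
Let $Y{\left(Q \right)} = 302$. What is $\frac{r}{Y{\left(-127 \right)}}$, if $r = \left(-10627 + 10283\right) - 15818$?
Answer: $- \frac{8081}{151} \approx -53.517$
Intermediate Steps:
$r = -16162$ ($r = -344 - 15818 = -16162$)
$\frac{r}{Y{\left(-127 \right)}} = - \frac{16162}{302} = \left(-16162\right) \frac{1}{302} = - \frac{8081}{151}$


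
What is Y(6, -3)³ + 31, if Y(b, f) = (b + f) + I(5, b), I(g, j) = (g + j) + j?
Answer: 8031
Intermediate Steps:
I(g, j) = g + 2*j
Y(b, f) = 5 + f + 3*b (Y(b, f) = (b + f) + (5 + 2*b) = 5 + f + 3*b)
Y(6, -3)³ + 31 = (5 - 3 + 3*6)³ + 31 = (5 - 3 + 18)³ + 31 = 20³ + 31 = 8000 + 31 = 8031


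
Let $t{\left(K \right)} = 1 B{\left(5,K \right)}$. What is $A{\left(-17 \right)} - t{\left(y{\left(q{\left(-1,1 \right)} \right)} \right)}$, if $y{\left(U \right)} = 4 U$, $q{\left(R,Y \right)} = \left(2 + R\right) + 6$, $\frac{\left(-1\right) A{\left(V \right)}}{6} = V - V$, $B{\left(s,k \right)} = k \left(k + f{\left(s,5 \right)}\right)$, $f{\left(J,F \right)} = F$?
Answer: $-924$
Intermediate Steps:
$B{\left(s,k \right)} = k \left(5 + k\right)$ ($B{\left(s,k \right)} = k \left(k + 5\right) = k \left(5 + k\right)$)
$A{\left(V \right)} = 0$ ($A{\left(V \right)} = - 6 \left(V - V\right) = \left(-6\right) 0 = 0$)
$q{\left(R,Y \right)} = 8 + R$
$t{\left(K \right)} = K \left(5 + K\right)$ ($t{\left(K \right)} = 1 K \left(5 + K\right) = K \left(5 + K\right)$)
$A{\left(-17 \right)} - t{\left(y{\left(q{\left(-1,1 \right)} \right)} \right)} = 0 - 4 \left(8 - 1\right) \left(5 + 4 \left(8 - 1\right)\right) = 0 - 4 \cdot 7 \left(5 + 4 \cdot 7\right) = 0 - 28 \left(5 + 28\right) = 0 - 28 \cdot 33 = 0 - 924 = -924$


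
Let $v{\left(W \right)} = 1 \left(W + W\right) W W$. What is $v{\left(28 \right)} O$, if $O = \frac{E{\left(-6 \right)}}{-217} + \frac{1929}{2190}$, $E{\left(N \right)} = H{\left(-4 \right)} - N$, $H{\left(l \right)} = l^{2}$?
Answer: $\frac{387205056}{11315} \approx 34221.0$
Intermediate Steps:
$v{\left(W \right)} = 2 W^{3}$ ($v{\left(W \right)} = 1 \cdot 2 W W W = 2 W W W = 2 W^{2} W = 2 W^{3}$)
$E{\left(N \right)} = 16 - N$ ($E{\left(N \right)} = \left(-4\right)^{2} - N = 16 - N$)
$O = \frac{123471}{158410}$ ($O = \frac{16 - -6}{-217} + \frac{1929}{2190} = \left(16 + 6\right) \left(- \frac{1}{217}\right) + 1929 \cdot \frac{1}{2190} = 22 \left(- \frac{1}{217}\right) + \frac{643}{730} = - \frac{22}{217} + \frac{643}{730} = \frac{123471}{158410} \approx 0.77944$)
$v{\left(28 \right)} O = 2 \cdot 28^{3} \cdot \frac{123471}{158410} = 2 \cdot 21952 \cdot \frac{123471}{158410} = 43904 \cdot \frac{123471}{158410} = \frac{387205056}{11315}$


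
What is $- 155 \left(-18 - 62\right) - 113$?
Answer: $12287$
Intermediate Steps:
$- 155 \left(-18 - 62\right) - 113 = \left(-155\right) \left(-80\right) - 113 = 12400 - 113 = 12287$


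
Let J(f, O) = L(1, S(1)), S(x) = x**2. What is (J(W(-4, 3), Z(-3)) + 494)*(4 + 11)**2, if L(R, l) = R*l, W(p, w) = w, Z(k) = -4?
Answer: 111375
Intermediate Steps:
J(f, O) = 1 (J(f, O) = 1*1**2 = 1*1 = 1)
(J(W(-4, 3), Z(-3)) + 494)*(4 + 11)**2 = (1 + 494)*(4 + 11)**2 = 495*15**2 = 495*225 = 111375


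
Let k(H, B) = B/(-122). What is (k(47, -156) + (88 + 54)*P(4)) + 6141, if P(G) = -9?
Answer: 296721/61 ≈ 4864.3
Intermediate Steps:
k(H, B) = -B/122 (k(H, B) = B*(-1/122) = -B/122)
(k(47, -156) + (88 + 54)*P(4)) + 6141 = (-1/122*(-156) + (88 + 54)*(-9)) + 6141 = (78/61 + 142*(-9)) + 6141 = (78/61 - 1278) + 6141 = -77880/61 + 6141 = 296721/61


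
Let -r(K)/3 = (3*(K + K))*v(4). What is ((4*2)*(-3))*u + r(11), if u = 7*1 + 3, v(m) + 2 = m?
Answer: -636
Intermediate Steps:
v(m) = -2 + m
r(K) = -36*K (r(K) = -3*3*(K + K)*(-2 + 4) = -3*3*(2*K)*2 = -3*6*K*2 = -36*K)
u = 10 (u = 7 + 3 = 10)
((4*2)*(-3))*u + r(11) = ((4*2)*(-3))*10 - 36*11 = (8*(-3))*10 - 396 = -24*10 - 396 = -240 - 396 = -636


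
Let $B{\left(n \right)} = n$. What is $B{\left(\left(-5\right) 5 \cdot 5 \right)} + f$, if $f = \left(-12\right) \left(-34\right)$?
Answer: $283$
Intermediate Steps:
$f = 408$
$B{\left(\left(-5\right) 5 \cdot 5 \right)} + f = \left(-5\right) 5 \cdot 5 + 408 = \left(-25\right) 5 + 408 = -125 + 408 = 283$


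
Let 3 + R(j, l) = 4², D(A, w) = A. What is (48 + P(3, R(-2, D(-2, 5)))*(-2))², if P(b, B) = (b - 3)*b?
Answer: 2304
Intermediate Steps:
R(j, l) = 13 (R(j, l) = -3 + 4² = -3 + 16 = 13)
P(b, B) = b*(-3 + b) (P(b, B) = (-3 + b)*b = b*(-3 + b))
(48 + P(3, R(-2, D(-2, 5)))*(-2))² = (48 + (3*(-3 + 3))*(-2))² = (48 + (3*0)*(-2))² = (48 + 0*(-2))² = (48 + 0)² = 48² = 2304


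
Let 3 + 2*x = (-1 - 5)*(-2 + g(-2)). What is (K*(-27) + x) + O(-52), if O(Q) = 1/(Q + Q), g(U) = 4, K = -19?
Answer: 52571/104 ≈ 505.49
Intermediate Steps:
x = -15/2 (x = -3/2 + ((-1 - 5)*(-2 + 4))/2 = -3/2 + (-6*2)/2 = -3/2 + (½)*(-12) = -3/2 - 6 = -15/2 ≈ -7.5000)
O(Q) = 1/(2*Q)
(K*(-27) + x) + O(-52) = (-19*(-27) - 15/2) + (½)/(-52) = (513 - 15/2) + (½)*(-1/52) = 1011/2 - 1/104 = 52571/104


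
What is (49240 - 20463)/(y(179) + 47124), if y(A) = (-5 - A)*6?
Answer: 28777/46020 ≈ 0.62531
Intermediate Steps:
y(A) = -30 - 6*A
(49240 - 20463)/(y(179) + 47124) = (49240 - 20463)/((-30 - 6*179) + 47124) = 28777/((-30 - 1074) + 47124) = 28777/(-1104 + 47124) = 28777/46020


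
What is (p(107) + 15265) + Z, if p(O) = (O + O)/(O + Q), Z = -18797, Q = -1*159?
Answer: -91939/26 ≈ -3536.1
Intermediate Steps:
Q = -159
p(O) = 2*O/(-159 + O) (p(O) = (O + O)/(O - 159) = (2*O)/(-159 + O) = 2*O/(-159 + O))
(p(107) + 15265) + Z = (2*107/(-159 + 107) + 15265) - 18797 = (2*107/(-52) + 15265) - 18797 = (2*107*(-1/52) + 15265) - 18797 = (-107/26 + 15265) - 18797 = 396783/26 - 18797 = -91939/26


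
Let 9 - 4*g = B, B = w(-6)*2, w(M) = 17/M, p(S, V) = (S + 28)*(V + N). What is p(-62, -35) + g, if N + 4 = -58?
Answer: 9905/3 ≈ 3301.7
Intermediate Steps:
N = -62 (N = -4 - 58 = -62)
p(S, V) = (-62 + V)*(28 + S) (p(S, V) = (S + 28)*(V - 62) = (28 + S)*(-62 + V) = (-62 + V)*(28 + S))
B = -17/3 (B = (17/(-6))*2 = (17*(-⅙))*2 = -17/6*2 = -17/3 ≈ -5.6667)
g = 11/3 (g = 9/4 - ¼*(-17/3) = 9/4 + 17/12 = 11/3 ≈ 3.6667)
p(-62, -35) + g = (-1736 - 62*(-62) + 28*(-35) - 62*(-35)) + 11/3 = (-1736 + 3844 - 980 + 2170) + 11/3 = 3298 + 11/3 = 9905/3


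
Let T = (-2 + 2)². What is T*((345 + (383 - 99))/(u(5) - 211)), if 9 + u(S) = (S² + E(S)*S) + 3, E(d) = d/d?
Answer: 0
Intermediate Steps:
E(d) = 1
T = 0 (T = 0² = 0)
u(S) = -6 + S + S² (u(S) = -9 + ((S² + 1*S) + 3) = -9 + ((S² + S) + 3) = -9 + ((S + S²) + 3) = -9 + (3 + S + S²) = -6 + S + S²)
T*((345 + (383 - 99))/(u(5) - 211)) = 0*((345 + (383 - 99))/((-6 + 5 + 5²) - 211)) = 0*((345 + 284)/((-6 + 5 + 25) - 211)) = 0*(629/(24 - 211)) = 0*(629/(-187)) = 0*(629*(-1/187)) = 0*(-37/11) = 0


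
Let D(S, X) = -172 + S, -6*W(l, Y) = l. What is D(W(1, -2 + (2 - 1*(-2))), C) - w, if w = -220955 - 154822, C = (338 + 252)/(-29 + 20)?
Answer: 2253629/6 ≈ 3.7561e+5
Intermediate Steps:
C = -590/9 (C = 590/(-9) = 590*(-⅑) = -590/9 ≈ -65.556)
W(l, Y) = -l/6
w = -375777
D(W(1, -2 + (2 - 1*(-2))), C) - w = (-172 - ⅙*1) - 1*(-375777) = (-172 - ⅙) + 375777 = -1033/6 + 375777 = 2253629/6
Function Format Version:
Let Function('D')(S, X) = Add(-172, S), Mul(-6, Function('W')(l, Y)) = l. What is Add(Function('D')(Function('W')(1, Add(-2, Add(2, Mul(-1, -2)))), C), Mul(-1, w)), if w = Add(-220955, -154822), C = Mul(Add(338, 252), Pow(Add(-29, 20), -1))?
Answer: Rational(2253629, 6) ≈ 3.7561e+5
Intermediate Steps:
C = Rational(-590, 9) (C = Mul(590, Pow(-9, -1)) = Mul(590, Rational(-1, 9)) = Rational(-590, 9) ≈ -65.556)
Function('W')(l, Y) = Mul(Rational(-1, 6), l)
w = -375777
Add(Function('D')(Function('W')(1, Add(-2, Add(2, Mul(-1, -2)))), C), Mul(-1, w)) = Add(Add(-172, Mul(Rational(-1, 6), 1)), Mul(-1, -375777)) = Add(Add(-172, Rational(-1, 6)), 375777) = Add(Rational(-1033, 6), 375777) = Rational(2253629, 6)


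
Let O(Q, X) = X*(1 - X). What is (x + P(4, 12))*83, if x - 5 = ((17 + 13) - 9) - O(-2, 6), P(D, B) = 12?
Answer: 5644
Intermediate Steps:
x = 56 (x = 5 + (((17 + 13) - 9) - 6*(1 - 1*6)) = 5 + ((30 - 9) - 6*(1 - 6)) = 5 + (21 - 6*(-5)) = 5 + (21 - 1*(-30)) = 5 + (21 + 30) = 5 + 51 = 56)
(x + P(4, 12))*83 = (56 + 12)*83 = 68*83 = 5644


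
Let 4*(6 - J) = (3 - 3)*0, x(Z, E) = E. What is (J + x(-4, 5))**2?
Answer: 121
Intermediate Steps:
J = 6 (J = 6 - (3 - 3)*0/4 = 6 - 0*0 = 6 - 1/4*0 = 6 + 0 = 6)
(J + x(-4, 5))**2 = (6 + 5)**2 = 11**2 = 121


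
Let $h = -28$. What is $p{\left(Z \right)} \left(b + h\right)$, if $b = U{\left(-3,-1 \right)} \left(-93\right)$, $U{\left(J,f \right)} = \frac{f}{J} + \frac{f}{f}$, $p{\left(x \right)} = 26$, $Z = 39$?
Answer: $-3952$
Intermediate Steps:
$U{\left(J,f \right)} = 1 + \frac{f}{J}$ ($U{\left(J,f \right)} = \frac{f}{J} + 1 = 1 + \frac{f}{J}$)
$b = -124$ ($b = \frac{-3 - 1}{-3} \left(-93\right) = \left(- \frac{1}{3}\right) \left(-4\right) \left(-93\right) = \frac{4}{3} \left(-93\right) = -124$)
$p{\left(Z \right)} \left(b + h\right) = 26 \left(-124 - 28\right) = 26 \left(-152\right) = -3952$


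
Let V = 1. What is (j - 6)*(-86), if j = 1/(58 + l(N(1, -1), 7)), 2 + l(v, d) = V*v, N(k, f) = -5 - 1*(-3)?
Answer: 13889/27 ≈ 514.41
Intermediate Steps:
N(k, f) = -2 (N(k, f) = -5 + 3 = -2)
l(v, d) = -2 + v (l(v, d) = -2 + 1*v = -2 + v)
j = 1/54 (j = 1/(58 + (-2 - 2)) = 1/(58 - 4) = 1/54 ≈ 0.018519)
(j - 6)*(-86) = (1/54 - 6)*(-86) = -323/54*(-86) = 13889/27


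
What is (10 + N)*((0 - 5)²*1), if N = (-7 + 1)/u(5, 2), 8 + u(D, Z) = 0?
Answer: 1075/4 ≈ 268.75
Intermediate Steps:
u(D, Z) = -8 (u(D, Z) = -8 + 0 = -8)
N = ¾ (N = (-7 + 1)/(-8) = -6*(-⅛) = ¾ ≈ 0.75000)
(10 + N)*((0 - 5)²*1) = (10 + ¾)*((0 - 5)²*1) = 43*((-5)²*1)/4 = 43*(25*1)/4 = (43/4)*25 = 1075/4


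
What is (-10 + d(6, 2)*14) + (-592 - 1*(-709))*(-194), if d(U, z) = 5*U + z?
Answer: -22260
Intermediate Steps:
d(U, z) = z + 5*U
(-10 + d(6, 2)*14) + (-592 - 1*(-709))*(-194) = (-10 + (2 + 5*6)*14) + (-592 - 1*(-709))*(-194) = (-10 + (2 + 30)*14) + (-592 + 709)*(-194) = (-10 + 32*14) + 117*(-194) = (-10 + 448) - 22698 = 438 - 22698 = -22260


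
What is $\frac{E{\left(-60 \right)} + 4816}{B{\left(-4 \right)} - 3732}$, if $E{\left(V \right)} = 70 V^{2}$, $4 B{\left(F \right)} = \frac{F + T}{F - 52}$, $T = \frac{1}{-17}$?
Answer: $- \frac{977955328}{14211387} \approx -68.815$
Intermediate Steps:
$T = - \frac{1}{17} \approx -0.058824$
$B{\left(F \right)} = \frac{- \frac{1}{17} + F}{4 \left(-52 + F\right)}$ ($B{\left(F \right)} = \frac{\left(F - \frac{1}{17}\right) \frac{1}{F - 52}}{4} = \frac{\left(- \frac{1}{17} + F\right) \frac{1}{-52 + F}}{4} = \frac{\frac{1}{-52 + F} \left(- \frac{1}{17} + F\right)}{4} = \frac{- \frac{1}{17} + F}{4 \left(-52 + F\right)}$)
$\frac{E{\left(-60 \right)} + 4816}{B{\left(-4 \right)} - 3732} = \frac{70 \left(-60\right)^{2} + 4816}{\frac{-1 + 17 \left(-4\right)}{68 \left(-52 - 4\right)} - 3732} = \frac{70 \cdot 3600 + 4816}{\frac{-1 - 68}{68 \left(-56\right)} - 3732} = \frac{252000 + 4816}{\frac{1}{68} \left(- \frac{1}{56}\right) \left(-69\right) - 3732} = \frac{256816}{\frac{69}{3808} - 3732} = \frac{256816}{- \frac{14211387}{3808}} = 256816 \left(- \frac{3808}{14211387}\right) = - \frac{977955328}{14211387}$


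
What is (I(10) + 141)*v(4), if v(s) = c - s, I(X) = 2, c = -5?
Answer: -1287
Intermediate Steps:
v(s) = -5 - s
(I(10) + 141)*v(4) = (2 + 141)*(-5 - 1*4) = 143*(-5 - 4) = 143*(-9) = -1287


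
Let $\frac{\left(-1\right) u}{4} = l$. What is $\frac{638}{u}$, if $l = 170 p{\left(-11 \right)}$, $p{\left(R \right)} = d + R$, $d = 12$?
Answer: $- \frac{319}{340} \approx -0.93824$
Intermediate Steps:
$p{\left(R \right)} = 12 + R$
$l = 170$ ($l = 170 \left(12 - 11\right) = 170 \cdot 1 = 170$)
$u = -680$ ($u = \left(-4\right) 170 = -680$)
$\frac{638}{u} = \frac{638}{-680} = 638 \left(- \frac{1}{680}\right) = - \frac{319}{340}$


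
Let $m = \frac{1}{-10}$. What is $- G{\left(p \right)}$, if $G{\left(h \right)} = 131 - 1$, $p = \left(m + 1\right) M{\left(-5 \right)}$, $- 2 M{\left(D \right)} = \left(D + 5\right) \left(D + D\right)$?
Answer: $-130$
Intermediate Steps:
$M{\left(D \right)} = - D \left(5 + D\right)$ ($M{\left(D \right)} = - \frac{\left(D + 5\right) \left(D + D\right)}{2} = - \frac{\left(5 + D\right) 2 D}{2} = - \frac{2 D \left(5 + D\right)}{2} = - D \left(5 + D\right)$)
$m = - \frac{1}{10} \approx -0.1$
$p = 0$ ($p = \left(- \frac{1}{10} + 1\right) \left(\left(-1\right) \left(-5\right) \left(5 - 5\right)\right) = \frac{9 \left(\left(-1\right) \left(-5\right) 0\right)}{10} = \frac{9}{10} \cdot 0 = 0$)
$G{\left(h \right)} = 130$ ($G{\left(h \right)} = 131 - 1 = 130$)
$- G{\left(p \right)} = \left(-1\right) 130 = -130$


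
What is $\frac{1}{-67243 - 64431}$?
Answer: $- \frac{1}{131674} \approx -7.5945 \cdot 10^{-6}$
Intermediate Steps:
$\frac{1}{-67243 - 64431} = \frac{1}{-131674} = - \frac{1}{131674}$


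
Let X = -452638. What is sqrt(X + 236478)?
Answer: 4*I*sqrt(13510) ≈ 464.93*I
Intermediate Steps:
sqrt(X + 236478) = sqrt(-452638 + 236478) = sqrt(-216160) = 4*I*sqrt(13510)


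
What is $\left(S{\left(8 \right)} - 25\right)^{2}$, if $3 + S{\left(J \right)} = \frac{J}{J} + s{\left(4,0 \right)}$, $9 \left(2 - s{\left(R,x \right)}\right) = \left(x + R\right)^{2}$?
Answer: $\frac{58081}{81} \approx 717.05$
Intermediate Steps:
$s{\left(R,x \right)} = 2 - \frac{\left(R + x\right)^{2}}{9}$ ($s{\left(R,x \right)} = 2 - \frac{\left(x + R\right)^{2}}{9} = 2 - \frac{\left(R + x\right)^{2}}{9}$)
$S{\left(J \right)} = - \frac{16}{9}$ ($S{\left(J \right)} = -3 + \left(\frac{J}{J} + \left(2 - \frac{\left(4 + 0\right)^{2}}{9}\right)\right) = -3 + \left(1 + \left(2 - \frac{4^{2}}{9}\right)\right) = -3 + \left(1 + \left(2 - \frac{16}{9}\right)\right) = -3 + \left(1 + \frac{2}{9}\right) = -3 + \frac{11}{9} = - \frac{16}{9}$)
$\left(S{\left(8 \right)} - 25\right)^{2} = \left(- \frac{16}{9} - 25\right)^{2} = \left(- \frac{241}{9}\right)^{2} = \frac{58081}{81}$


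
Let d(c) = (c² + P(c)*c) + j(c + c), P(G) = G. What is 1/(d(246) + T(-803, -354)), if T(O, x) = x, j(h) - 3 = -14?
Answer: 1/120667 ≈ 8.2873e-6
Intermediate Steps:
j(h) = -11 (j(h) = 3 - 14 = -11)
d(c) = -11 + 2*c² (d(c) = (c² + c*c) - 11 = (c² + c²) - 11 = 2*c² - 11 = -11 + 2*c²)
1/(d(246) + T(-803, -354)) = 1/((-11 + 2*246²) - 354) = 1/((-11 + 2*60516) - 354) = 1/((-11 + 121032) - 354) = 1/(121021 - 354) = 1/120667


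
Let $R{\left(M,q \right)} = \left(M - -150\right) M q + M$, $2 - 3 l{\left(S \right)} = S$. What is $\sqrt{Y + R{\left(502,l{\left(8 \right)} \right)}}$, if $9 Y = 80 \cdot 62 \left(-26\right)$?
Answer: $\frac{i \sqrt{6015914}}{3} \approx 817.58 i$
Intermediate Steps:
$l{\left(S \right)} = \frac{2}{3} - \frac{S}{3}$
$Y = - \frac{128960}{9}$ ($Y = \frac{80 \cdot 62 \left(-26\right)}{9} = \frac{4960 \left(-26\right)}{9} = \frac{1}{9} \left(-128960\right) = - \frac{128960}{9} \approx -14329.0$)
$R{\left(M,q \right)} = M + M q \left(150 + M\right)$ ($R{\left(M,q \right)} = \left(M + 150\right) M q + M = \left(150 + M\right) M q + M = M \left(150 + M\right) q + M = M q \left(150 + M\right) + M = M + M q \left(150 + M\right)$)
$\sqrt{Y + R{\left(502,l{\left(8 \right)} \right)}} = \sqrt{- \frac{128960}{9} + 502 \left(1 + 150 \left(\frac{2}{3} - \frac{8}{3}\right) + 502 \left(\frac{2}{3} - \frac{8}{3}\right)\right)} = \sqrt{- \frac{128960}{9} + 502 \left(1 + 150 \left(-2\right) + 502 \left(-2\right)\right)} = \sqrt{- \frac{128960}{9} + 502 \left(1 - 300 - 1004\right)} = \sqrt{- \frac{128960}{9} + 502 \left(-1303\right)} = \sqrt{- \frac{128960}{9} - 654106} = \sqrt{- \frac{6015914}{9}} = \frac{i \sqrt{6015914}}{3}$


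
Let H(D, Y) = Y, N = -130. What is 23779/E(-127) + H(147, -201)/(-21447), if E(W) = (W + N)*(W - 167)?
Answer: 8336117/25722102 ≈ 0.32408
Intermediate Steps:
E(W) = (-167 + W)*(-130 + W) (E(W) = (W - 130)*(W - 167) = (-130 + W)*(-167 + W) = (-167 + W)*(-130 + W))
23779/E(-127) + H(147, -201)/(-21447) = 23779/(21710 + (-127)² - 297*(-127)) - 201/(-21447) = 23779/(21710 + 16129 + 37719) - 201*(-1/21447) = 23779/75558 + 67/7149 = 23779*(1/75558) + 67/7149 = 3397/10794 + 67/7149 = 8336117/25722102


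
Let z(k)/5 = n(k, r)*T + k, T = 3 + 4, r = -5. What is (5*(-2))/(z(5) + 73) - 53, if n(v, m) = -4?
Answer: -1108/21 ≈ -52.762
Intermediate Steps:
T = 7
z(k) = -140 + 5*k (z(k) = 5*(-4*7 + k) = 5*(-28 + k) = -140 + 5*k)
(5*(-2))/(z(5) + 73) - 53 = (5*(-2))/((-140 + 5*5) + 73) - 53 = -10/((-140 + 25) + 73) - 53 = -10/(-115 + 73) - 53 = -10/(-42) - 53 = -1/42*(-10) - 53 = 5/21 - 53 = -1108/21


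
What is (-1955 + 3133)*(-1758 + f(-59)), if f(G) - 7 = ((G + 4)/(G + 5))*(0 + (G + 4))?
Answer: -57474031/27 ≈ -2.1287e+6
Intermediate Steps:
f(G) = 7 + (4 + G)²/(5 + G) (f(G) = 7 + ((G + 4)/(G + 5))*(0 + (G + 4)) = 7 + ((4 + G)/(5 + G))*(0 + (4 + G)) = 7 + ((4 + G)/(5 + G))*(4 + G) = 7 + (4 + G)²/(5 + G))
(-1955 + 3133)*(-1758 + f(-59)) = (-1955 + 3133)*(-1758 + (51 + (-59)² + 15*(-59))/(5 - 59)) = 1178*(-1758 + (51 + 3481 - 885)/(-54)) = 1178*(-1758 - 1/54*2647) = 1178*(-1758 - 2647/54) = 1178*(-97579/54) = -57474031/27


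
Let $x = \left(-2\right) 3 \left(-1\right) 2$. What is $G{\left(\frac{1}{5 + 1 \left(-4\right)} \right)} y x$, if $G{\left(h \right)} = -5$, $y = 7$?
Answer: $-420$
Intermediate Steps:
$x = 12$ ($x = \left(-6\right) \left(-1\right) 2 = 6 \cdot 2 = 12$)
$G{\left(\frac{1}{5 + 1 \left(-4\right)} \right)} y x = \left(-5\right) 7 \cdot 12 = \left(-35\right) 12 = -420$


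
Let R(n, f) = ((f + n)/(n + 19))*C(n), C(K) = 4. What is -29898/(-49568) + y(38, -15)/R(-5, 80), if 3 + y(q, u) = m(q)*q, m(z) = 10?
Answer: 33823663/1858800 ≈ 18.197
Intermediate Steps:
R(n, f) = 4*(f + n)/(19 + n) (R(n, f) = ((f + n)/(n + 19))*4 = ((f + n)/(19 + n))*4 = 4*(f + n)/(19 + n))
y(q, u) = -3 + 10*q
-29898/(-49568) + y(38, -15)/R(-5, 80) = -29898/(-49568) + (-3 + 10*38)/((4*(80 - 5)/(19 - 5))) = -29898*(-1/49568) + (-3 + 380)/((4*75/14)) = 14949/24784 + 377/((4*(1/14)*75)) = 14949/24784 + 377/(150/7) = 14949/24784 + 377*(7/150) = 14949/24784 + 2639/150 = 33823663/1858800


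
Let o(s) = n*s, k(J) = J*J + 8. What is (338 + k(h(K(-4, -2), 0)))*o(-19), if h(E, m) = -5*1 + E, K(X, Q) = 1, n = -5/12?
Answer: 17195/6 ≈ 2865.8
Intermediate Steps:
n = -5/12 (n = -5*1/12 = -5/12 ≈ -0.41667)
h(E, m) = -5 + E
k(J) = 8 + J² (k(J) = J² + 8 = 8 + J²)
o(s) = -5*s/12
(338 + k(h(K(-4, -2), 0)))*o(-19) = (338 + (8 + (-5 + 1)²))*(-5/12*(-19)) = (338 + (8 + (-4)²))*(95/12) = (338 + (8 + 16))*(95/12) = (338 + 24)*(95/12) = 362*(95/12) = 17195/6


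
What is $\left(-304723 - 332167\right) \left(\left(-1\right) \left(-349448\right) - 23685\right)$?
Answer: $-207475197070$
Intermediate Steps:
$\left(-304723 - 332167\right) \left(\left(-1\right) \left(-349448\right) - 23685\right) = - 636890 \left(349448 - 23685\right) = \left(-636890\right) 325763 = -207475197070$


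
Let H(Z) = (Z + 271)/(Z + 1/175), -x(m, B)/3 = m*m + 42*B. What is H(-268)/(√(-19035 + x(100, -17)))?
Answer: 25*I*√957/14960781 ≈ 5.1694e-5*I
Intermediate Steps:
x(m, B) = -126*B - 3*m² (x(m, B) = -3*(m*m + 42*B) = -3*(m² + 42*B) = -126*B - 3*m²)
H(Z) = (271 + Z)/(1/175 + Z) (H(Z) = (271 + Z)/(Z + 1/175) = (271 + Z)/(1/175 + Z))
H(-268)/(√(-19035 + x(100, -17))) = (175*(271 - 268)/(1 + 175*(-268)))/(√(-19035 + (-126*(-17) - 3*100²))) = (175*3/(1 - 46900))/(√(-19035 + (2142 - 3*10000))) = (175*3/(-46899))/(√(-19035 + (2142 - 30000))) = (175*(-1/46899)*3)/(√(-19035 - 27858)) = -175*(-I*√957/6699)/15633 = -(-25)*I*√957/14960781 = 25*I*√957/14960781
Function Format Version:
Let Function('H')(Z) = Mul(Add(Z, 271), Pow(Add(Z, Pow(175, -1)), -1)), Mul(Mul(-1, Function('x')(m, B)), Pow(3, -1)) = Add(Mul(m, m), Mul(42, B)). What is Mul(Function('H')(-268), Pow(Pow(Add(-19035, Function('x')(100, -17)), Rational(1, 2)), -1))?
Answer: Mul(Rational(25, 14960781), I, Pow(957, Rational(1, 2))) ≈ Mul(5.1694e-5, I)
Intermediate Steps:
Function('x')(m, B) = Add(Mul(-126, B), Mul(-3, Pow(m, 2))) (Function('x')(m, B) = Mul(-3, Add(Mul(m, m), Mul(42, B))) = Mul(-3, Add(Pow(m, 2), Mul(42, B))) = Add(Mul(-126, B), Mul(-3, Pow(m, 2))))
Function('H')(Z) = Mul(Pow(Add(Rational(1, 175), Z), -1), Add(271, Z)) (Function('H')(Z) = Mul(Add(271, Z), Pow(Add(Z, Rational(1, 175)), -1)) = Mul(Add(271, Z), Pow(Add(Rational(1, 175), Z), -1)) = Mul(Pow(Add(Rational(1, 175), Z), -1), Add(271, Z)))
Mul(Function('H')(-268), Pow(Pow(Add(-19035, Function('x')(100, -17)), Rational(1, 2)), -1)) = Mul(Mul(175, Pow(Add(1, Mul(175, -268)), -1), Add(271, -268)), Pow(Pow(Add(-19035, Add(Mul(-126, -17), Mul(-3, Pow(100, 2)))), Rational(1, 2)), -1)) = Mul(Mul(175, Pow(Add(1, -46900), -1), 3), Pow(Pow(Add(-19035, Add(2142, Mul(-3, 10000))), Rational(1, 2)), -1)) = Mul(Mul(175, Pow(-46899, -1), 3), Pow(Pow(Add(-19035, Add(2142, -30000)), Rational(1, 2)), -1)) = Mul(Mul(175, Rational(-1, 46899), 3), Pow(Pow(Add(-19035, -27858), Rational(1, 2)), -1)) = Mul(Rational(-175, 15633), Pow(Pow(-46893, Rational(1, 2)), -1)) = Mul(Rational(-175, 15633), Pow(Mul(7, I, Pow(957, Rational(1, 2))), -1)) = Mul(Rational(-175, 15633), Mul(Rational(-1, 6699), I, Pow(957, Rational(1, 2)))) = Mul(Rational(25, 14960781), I, Pow(957, Rational(1, 2)))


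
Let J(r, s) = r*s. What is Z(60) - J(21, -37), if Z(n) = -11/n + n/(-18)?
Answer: 46409/60 ≈ 773.48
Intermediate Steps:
Z(n) = -11/n - n/18 (Z(n) = -11/n + n*(-1/18) = -11/n - n/18)
Z(60) - J(21, -37) = (-11/60 - 1/18*60) - 21*(-37) = (-11*1/60 - 10/3) - 1*(-777) = (-11/60 - 10/3) + 777 = -211/60 + 777 = 46409/60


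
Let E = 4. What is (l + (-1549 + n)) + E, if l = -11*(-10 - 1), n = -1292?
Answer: -2716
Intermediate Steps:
l = 121 (l = -11*(-11) = 121)
(l + (-1549 + n)) + E = (121 + (-1549 - 1292)) + 4 = (121 - 2841) + 4 = -2720 + 4 = -2716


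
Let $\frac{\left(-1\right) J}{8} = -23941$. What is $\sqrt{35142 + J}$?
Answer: $\sqrt{226670} \approx 476.1$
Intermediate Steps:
$J = 191528$ ($J = \left(-8\right) \left(-23941\right) = 191528$)
$\sqrt{35142 + J} = \sqrt{35142 + 191528} = \sqrt{226670}$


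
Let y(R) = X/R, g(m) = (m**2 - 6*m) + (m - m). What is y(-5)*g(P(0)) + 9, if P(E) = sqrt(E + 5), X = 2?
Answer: 7 + 12*sqrt(5)/5 ≈ 12.367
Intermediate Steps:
P(E) = sqrt(5 + E)
g(m) = m**2 - 6*m (g(m) = (m**2 - 6*m) + 0 = m**2 - 6*m)
y(R) = 2/R
y(-5)*g(P(0)) + 9 = (2/(-5))*(sqrt(5 + 0)*(-6 + sqrt(5 + 0))) + 9 = (2*(-1/5))*(sqrt(5)*(-6 + sqrt(5))) + 9 = -2*sqrt(5)*(-6 + sqrt(5))/5 + 9 = 9 - 2*sqrt(5)*(-6 + sqrt(5))/5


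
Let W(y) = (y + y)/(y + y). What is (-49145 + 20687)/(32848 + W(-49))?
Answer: -28458/32849 ≈ -0.86633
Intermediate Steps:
W(y) = 1 (W(y) = (2*y)/((2*y)) = (2*y)*(1/(2*y)) = 1)
(-49145 + 20687)/(32848 + W(-49)) = (-49145 + 20687)/(32848 + 1) = -28458/32849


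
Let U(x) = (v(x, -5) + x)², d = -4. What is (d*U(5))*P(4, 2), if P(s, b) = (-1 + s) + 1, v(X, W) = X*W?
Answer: -6400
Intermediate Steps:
v(X, W) = W*X
P(s, b) = s
U(x) = 16*x² (U(x) = (-5*x + x)² = (-4*x)² = 16*x²)
(d*U(5))*P(4, 2) = -64*5²*4 = -64*25*4 = -4*400*4 = -1600*4 = -6400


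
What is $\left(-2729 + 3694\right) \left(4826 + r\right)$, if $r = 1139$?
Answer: $5756225$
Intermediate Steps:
$\left(-2729 + 3694\right) \left(4826 + r\right) = \left(-2729 + 3694\right) \left(4826 + 1139\right) = 965 \cdot 5965 = 5756225$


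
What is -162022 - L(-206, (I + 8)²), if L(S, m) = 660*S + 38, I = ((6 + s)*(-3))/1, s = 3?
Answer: -26100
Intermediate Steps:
I = -27 (I = ((6 + 3)*(-3))/1 = (9*(-3))*1 = -27*1 = -27)
L(S, m) = 38 + 660*S
-162022 - L(-206, (I + 8)²) = -162022 - (38 + 660*(-206)) = -162022 - (38 - 135960) = -162022 - 1*(-135922) = -162022 + 135922 = -26100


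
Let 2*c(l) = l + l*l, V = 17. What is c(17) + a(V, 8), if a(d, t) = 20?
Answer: 173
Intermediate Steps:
c(l) = l/2 + l**2/2 (c(l) = (l + l*l)/2 = (l + l**2)/2 = l/2 + l**2/2)
c(17) + a(V, 8) = (1/2)*17*(1 + 17) + 20 = (1/2)*17*18 + 20 = 153 + 20 = 173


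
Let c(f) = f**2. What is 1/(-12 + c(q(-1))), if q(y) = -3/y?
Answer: -1/3 ≈ -0.33333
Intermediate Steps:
1/(-12 + c(q(-1))) = 1/(-12 + (-3/(-1))**2) = 1/(-12 + (-3*(-1))**2) = 1/(-12 + 3**2) = 1/(-12 + 9) = 1/(-3) = -1/3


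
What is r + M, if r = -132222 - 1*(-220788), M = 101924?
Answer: 190490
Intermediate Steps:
r = 88566 (r = -132222 + 220788 = 88566)
r + M = 88566 + 101924 = 190490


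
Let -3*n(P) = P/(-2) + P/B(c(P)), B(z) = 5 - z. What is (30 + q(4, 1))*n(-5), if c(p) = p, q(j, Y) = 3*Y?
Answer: -22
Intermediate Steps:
n(P) = P/6 - P/(3*(5 - P)) (n(P) = -(P/(-2) + P/(5 - P))/3 = -(P*(-1/2) + P/(5 - P))/3 = -(-P/2 + P/(5 - P))/3 = P/6 - P/(3*(5 - P)))
(30 + q(4, 1))*n(-5) = (30 + 3*1)*((1/6)*(-5)*(-3 - 5)/(-5 - 5)) = (30 + 3)*((1/6)*(-5)*(-8)/(-10)) = 33*((1/6)*(-5)*(-1/10)*(-8)) = 33*(-2/3) = -22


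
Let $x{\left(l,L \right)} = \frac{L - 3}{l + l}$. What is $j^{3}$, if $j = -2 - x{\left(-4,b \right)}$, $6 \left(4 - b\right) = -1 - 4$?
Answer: $- \frac{614125}{110592} \approx -5.5531$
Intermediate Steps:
$b = \frac{29}{6}$ ($b = 4 - \frac{-1 - 4}{6} = 4 - - \frac{5}{6} = 4 + \frac{5}{6} = \frac{29}{6} \approx 4.8333$)
$x{\left(l,L \right)} = \frac{-3 + L}{2 l}$
$j = - \frac{85}{48}$ ($j = -2 - \frac{-3 + \frac{29}{6}}{2 \left(-4\right)} = -2 - \frac{1}{2} \left(- \frac{1}{4}\right) \frac{11}{6} = -2 - - \frac{11}{48} = -2 + \frac{11}{48} = - \frac{85}{48} \approx -1.7708$)
$j^{3} = \left(- \frac{85}{48}\right)^{3} = - \frac{614125}{110592}$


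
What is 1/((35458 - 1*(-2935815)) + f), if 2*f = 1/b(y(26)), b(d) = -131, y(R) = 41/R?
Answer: 262/778473525 ≈ 3.3656e-7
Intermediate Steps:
f = -1/262 (f = (½)/(-131) = (½)*(-1/131) = -1/262 ≈ -0.0038168)
1/((35458 - 1*(-2935815)) + f) = 1/((35458 - 1*(-2935815)) - 1/262) = 1/((35458 + 2935815) - 1/262) = 1/(2971273 - 1/262) = 1/(778473525/262) = 262/778473525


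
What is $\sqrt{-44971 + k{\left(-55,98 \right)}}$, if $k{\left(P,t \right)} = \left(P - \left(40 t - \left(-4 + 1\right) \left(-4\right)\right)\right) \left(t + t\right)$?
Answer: $i \sqrt{821719} \approx 906.49 i$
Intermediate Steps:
$k{\left(P,t \right)} = 2 t \left(12 + P - 40 t\right)$ ($k{\left(P,t \right)} = \left(P - \left(-12 + 40 t\right)\right) 2 t = \left(12 + P - 40 t\right) 2 t = 2 t \left(12 + P - 40 t\right)$)
$\sqrt{-44971 + k{\left(-55,98 \right)}} = \sqrt{-44971 + 2 \cdot 98 \left(12 - 55 - 3920\right)} = \sqrt{-44971 + 2 \cdot 98 \left(-3963\right)} = \sqrt{-44971 - 776748} = \sqrt{-821719} = i \sqrt{821719}$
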